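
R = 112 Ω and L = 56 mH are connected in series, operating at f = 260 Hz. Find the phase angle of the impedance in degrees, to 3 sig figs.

ω = 2πf = 1634 rad/s
X_L = ωL = 91.5 Ω
Z = 112 + j91.5 Ω
|Z| = √(112² + 91.5²) = 145 Ω
∠Z = arctan(91.5/112) = 39.2°

39.2°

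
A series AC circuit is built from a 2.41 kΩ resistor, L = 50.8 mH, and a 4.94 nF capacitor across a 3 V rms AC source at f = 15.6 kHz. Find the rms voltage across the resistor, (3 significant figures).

1.91 V

ω = 2πf = 98020 rad/s
X_L = ωL = 4980 Ω
X_C = 1/(ωC) = 2070 Ω
Net reactance X = X_L − X_C = 2910 Ω
Z = 2410 + j2910 Ω
|Z| = √(2410² + 2910²) = 3780 Ω
I = V/|Z| = 793 μA
V_R = I·|Z_R| = 0.000793 × 2410 = 1.91 V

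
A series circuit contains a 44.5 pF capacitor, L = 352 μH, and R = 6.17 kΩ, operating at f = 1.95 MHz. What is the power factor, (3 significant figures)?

ω = 2πf = 1.225e+07 rad/s
X_L = ωL = 4310 Ω
X_C = 1/(ωC) = 1830 Ω
Net reactance X = X_L − X_C = 2480 Ω
Z = 6170 + j2480 Ω
|Z| = √(6170² + 2480²) = 6650 Ω
∠Z = arctan(2480/6170) = 21.9°
cos φ = cos(21.9°) = 0.928

0.928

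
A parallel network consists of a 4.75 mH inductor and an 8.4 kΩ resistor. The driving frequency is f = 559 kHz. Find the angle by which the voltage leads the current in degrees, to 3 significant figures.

26.7°

ω = 2πf = 3.512e+06 rad/s
X_L = ωL = 16700 Ω
Parallel: admittances add. Y = 1/R + 1/(jωL)
Y = (0.000119 − j5.99e-05) S
|Y| = 0.000133 S → |Z| = 1/|Y| = 7500 Ω, ∠Z = −∠Y = 26.7°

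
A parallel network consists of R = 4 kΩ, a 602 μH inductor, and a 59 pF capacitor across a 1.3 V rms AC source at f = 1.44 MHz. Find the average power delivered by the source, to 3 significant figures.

423 μW

ω = 2πf = 9.048e+06 rad/s
X_L = ωL = 5450 Ω
X_C = 1/(ωC) = 1870 Ω
Parallel: admittances add. Y = 1/R + 1/(jωL) + jωC
Y = (0.000250 + j0.000350) S
|Y| = 0.000430 S → |Z| = 1/|Y| = 2320 Ω, ∠Z = −∠Y = -54.5°
I = V/|Z| = 559 μA
P = VI cos φ = 1.3 × 0.000559 × cos(-54.5°) = 423 μW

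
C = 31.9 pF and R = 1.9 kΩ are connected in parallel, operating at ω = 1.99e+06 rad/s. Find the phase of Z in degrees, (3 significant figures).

-6.88°

X_C = 1/(ωC) = 15800 Ω
Parallel: admittances add. Y = 1/R + jωC
Y = (0.000526 + j6.35e-05) S
|Y| = 0.000530 S → |Z| = 1/|Y| = 1890 Ω, ∠Z = −∠Y = -6.88°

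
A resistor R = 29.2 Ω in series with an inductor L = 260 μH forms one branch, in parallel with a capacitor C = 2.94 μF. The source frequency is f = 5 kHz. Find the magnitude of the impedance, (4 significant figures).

11.20 Ω

ω = 2πf = 31420 rad/s
X_L = ωL = 8.168 Ω
X_C = 1/(ωC) = 10.83 Ω
Branch 1 (R+jX_L): Z₁ = 29.20 + j8.168 Ω, |Z₁| = 30.32 Ω
Branch 2 (−jX_C): Z₂ = −j10.83 Ω
Parallel: Z = Z₁Z₂/(Z₁+Z₂), |Z| = 11.20 Ω, ∠Z = -69.17°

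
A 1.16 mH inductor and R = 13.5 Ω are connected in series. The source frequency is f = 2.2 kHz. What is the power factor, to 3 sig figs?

0.644

ω = 2πf = 13820 rad/s
X_L = ωL = 16.0 Ω
Z = 13.5 + j16.0 Ω
|Z| = √(13.5² + 16.0²) = 21.0 Ω
∠Z = arctan(16.0/13.5) = 49.9°
cos φ = cos(49.9°) = 0.644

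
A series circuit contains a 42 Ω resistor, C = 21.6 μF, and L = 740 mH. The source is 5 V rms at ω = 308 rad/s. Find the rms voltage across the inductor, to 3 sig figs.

X_L = ωL = 228 Ω
X_C = 1/(ωC) = 150 Ω
Net reactance X = X_L − X_C = 77.6 Ω
Z = 42.0 + j77.6 Ω
|Z| = √(42.0² + 77.6²) = 88.2 Ω
I = V/|Z| = 56.7 mA
V_L = I·|Z_L| = 0.0567 × 228 = 12.9 V

12.9 V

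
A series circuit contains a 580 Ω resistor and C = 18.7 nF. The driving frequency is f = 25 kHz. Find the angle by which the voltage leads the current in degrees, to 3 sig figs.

ω = 2πf = 157100 rad/s
X_C = 1/(ωC) = 340 Ω
Z = 580 − j340 Ω
|Z| = √(580² + 340²) = 673 Ω
∠Z = arctan(-340/580) = -30.4°

-30.4°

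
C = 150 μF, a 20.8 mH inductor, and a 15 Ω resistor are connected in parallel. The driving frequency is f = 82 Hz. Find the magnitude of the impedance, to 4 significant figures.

ω = 2πf = 515.2 rad/s
X_L = ωL = 10.72 Ω
X_C = 1/(ωC) = 12.94 Ω
Parallel: admittances add. Y = 1/R + 1/(jωL) + jωC
Y = (0.06667 − j0.01603) S
|Y| = 0.06857 S → |Z| = 1/|Y| = 14.58 Ω, ∠Z = −∠Y = 13.52°

14.58 Ω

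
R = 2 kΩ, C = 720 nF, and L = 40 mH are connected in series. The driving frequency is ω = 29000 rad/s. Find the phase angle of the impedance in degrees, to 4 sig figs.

X_L = ωL = 1160 Ω
X_C = 1/(ωC) = 47.89 Ω
Net reactance X = X_L − X_C = 1112 Ω
Z = 2000 + j1112 Ω
|Z| = √(2000² + 1112²) = 2288 Ω
∠Z = arctan(1112/2000) = 29.08°

29.08°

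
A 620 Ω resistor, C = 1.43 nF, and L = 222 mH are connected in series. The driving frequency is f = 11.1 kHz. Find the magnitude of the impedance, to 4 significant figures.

ω = 2πf = 69740 rad/s
X_L = ωL = 15480 Ω
X_C = 1/(ωC) = 10030 Ω
Net reactance X = X_L − X_C = 5456 Ω
Z = 620.0 + j5456 Ω
|Z| = √(620.0² + 5456²) = 5491 Ω

5491 Ω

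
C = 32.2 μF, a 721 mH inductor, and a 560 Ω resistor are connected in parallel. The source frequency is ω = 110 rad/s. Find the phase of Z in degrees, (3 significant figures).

78.9°

X_L = ωL = 79.3 Ω
X_C = 1/(ωC) = 282 Ω
Parallel: admittances add. Y = 1/R + 1/(jωL) + jωC
Y = (0.00179 − j0.00907) S
|Y| = 0.00924 S → |Z| = 1/|Y| = 108 Ω, ∠Z = −∠Y = 78.9°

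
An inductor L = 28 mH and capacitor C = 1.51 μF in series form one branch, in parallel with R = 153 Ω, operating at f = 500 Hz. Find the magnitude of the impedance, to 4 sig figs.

ω = 2πf = 3142 rad/s
X_L = ωL = 87.96 Ω
X_C = 1/(ωC) = 210.8 Ω
Branch 1: Z₁ = R = 153.0 Ω
Branch 2 (series LC): Z₂ = j(X_L − X_C) = −j122.8 Ω
Parallel: Z = Z₁Z₂/(Z₁+Z₂), |Z| = 95.79 Ω, ∠Z = -51.24°

95.79 Ω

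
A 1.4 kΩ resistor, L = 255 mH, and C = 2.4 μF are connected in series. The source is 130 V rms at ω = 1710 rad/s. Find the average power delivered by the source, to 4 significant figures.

11.85 W

X_L = ωL = 436.1 Ω
X_C = 1/(ωC) = 243.7 Ω
Net reactance X = X_L − X_C = 192.4 Ω
Z = 1400 + j192.4 Ω
|Z| = √(1400² + 192.4²) = 1413 Ω
∠Z = arctan(192.4/1400) = 7.824°
I = V/|Z| = 91.99 mA
P = VI cos φ = 130 × 0.09199 × cos(7.824°) = 11.85 W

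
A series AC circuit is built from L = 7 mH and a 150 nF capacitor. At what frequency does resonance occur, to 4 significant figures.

4.912 kHz

ω₀ = 1/√(LC) = 1/√(0.007 × 1.5e-07) = 30860 rad/s
f₀ = ω₀/(2π) = 4.912 kHz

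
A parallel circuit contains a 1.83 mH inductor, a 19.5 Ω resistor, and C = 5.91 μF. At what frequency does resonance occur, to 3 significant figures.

ω₀ = 1/√(LC) = 1/√(0.00183 × 5.91e-06) = 9616 rad/s
f₀ = ω₀/(2π) = 1.53 kHz

1.53 kHz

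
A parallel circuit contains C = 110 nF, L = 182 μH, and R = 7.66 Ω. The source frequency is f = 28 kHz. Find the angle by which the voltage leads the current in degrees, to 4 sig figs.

ω = 2πf = 175900 rad/s
X_L = ωL = 32.02 Ω
X_C = 1/(ωC) = 51.67 Ω
Parallel: admittances add. Y = 1/R + 1/(jωL) + jωC
Y = (0.1305 − j0.01188) S
|Y| = 0.1311 S → |Z| = 1/|Y| = 7.628 Ω, ∠Z = −∠Y = 5.199°

5.199°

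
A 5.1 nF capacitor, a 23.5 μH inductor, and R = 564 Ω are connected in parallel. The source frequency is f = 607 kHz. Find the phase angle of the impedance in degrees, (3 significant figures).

-77.9°

ω = 2πf = 3.814e+06 rad/s
X_L = ωL = 89.6 Ω
X_C = 1/(ωC) = 51.4 Ω
Parallel: admittances add. Y = 1/R + 1/(jωL) + jωC
Y = (0.00177 + j0.00829) S
|Y| = 0.00848 S → |Z| = 1/|Y| = 118 Ω, ∠Z = −∠Y = -77.9°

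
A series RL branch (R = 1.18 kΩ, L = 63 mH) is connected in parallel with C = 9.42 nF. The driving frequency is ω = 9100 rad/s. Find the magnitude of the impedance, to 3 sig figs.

1370 Ω

X_L = ωL = 573 Ω
X_C = 1/(ωC) = 11700 Ω
Branch 1 (R+jX_L): Z₁ = 1180 + j573 Ω, |Z₁| = 1310 Ω
Branch 2 (−jX_C): Z₂ = −j11700 Ω
Parallel: Z = Z₁Z₂/(Z₁+Z₂), |Z| = 1370 Ω, ∠Z = 19.8°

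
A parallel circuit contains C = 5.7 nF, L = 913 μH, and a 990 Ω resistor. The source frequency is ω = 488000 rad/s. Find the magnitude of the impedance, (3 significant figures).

874 Ω

X_L = ωL = 446 Ω
X_C = 1/(ωC) = 360 Ω
Parallel: admittances add. Y = 1/R + 1/(jωL) + jωC
Y = (0.00101 + j0.000537) S
|Y| = 0.00114 S → |Z| = 1/|Y| = 874 Ω, ∠Z = −∠Y = -28.0°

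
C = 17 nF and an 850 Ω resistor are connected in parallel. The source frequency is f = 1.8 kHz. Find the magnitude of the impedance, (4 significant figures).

838.9 Ω

ω = 2πf = 11310 rad/s
X_C = 1/(ωC) = 5201 Ω
Parallel: admittances add. Y = 1/R + jωC
Y = (0.001176 + j0.0001923) S
|Y| = 0.001192 S → |Z| = 1/|Y| = 838.9 Ω, ∠Z = −∠Y = -9.282°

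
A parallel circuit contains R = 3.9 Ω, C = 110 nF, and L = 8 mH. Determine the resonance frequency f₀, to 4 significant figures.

5.365 kHz

ω₀ = 1/√(LC) = 1/√(0.008 × 1.1e-07) = 33710 rad/s
f₀ = ω₀/(2π) = 5.365 kHz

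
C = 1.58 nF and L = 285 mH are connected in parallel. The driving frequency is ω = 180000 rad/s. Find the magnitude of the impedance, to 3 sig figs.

3770 Ω

X_L = ωL = 51300 Ω
X_C = 1/(ωC) = 3520 Ω
Parallel: admittances add. Y = 1/(jωL) + jωC
Y = (0 + j0.000265) S
|Y| = 0.000265 S → |Z| = 1/|Y| = 3770 Ω, ∠Z = −∠Y = -90.0°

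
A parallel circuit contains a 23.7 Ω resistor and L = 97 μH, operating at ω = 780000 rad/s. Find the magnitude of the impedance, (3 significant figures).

X_L = ωL = 75.7 Ω
Parallel: admittances add. Y = 1/R + 1/(jωL)
Y = (0.0422 − j0.0132) S
|Y| = 0.0442 S → |Z| = 1/|Y| = 22.6 Ω, ∠Z = −∠Y = 17.4°

22.6 Ω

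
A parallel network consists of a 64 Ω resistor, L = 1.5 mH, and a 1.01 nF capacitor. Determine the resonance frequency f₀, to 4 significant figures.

129.3 kHz

ω₀ = 1/√(LC) = 1/√(0.0015 × 1.01e-09) = 812400 rad/s
f₀ = ω₀/(2π) = 129.3 kHz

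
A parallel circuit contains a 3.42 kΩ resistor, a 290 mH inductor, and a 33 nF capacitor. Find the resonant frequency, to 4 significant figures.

1.627 kHz

ω₀ = 1/√(LC) = 1/√(0.29 × 3.3e-08) = 10220 rad/s
f₀ = ω₀/(2π) = 1.627 kHz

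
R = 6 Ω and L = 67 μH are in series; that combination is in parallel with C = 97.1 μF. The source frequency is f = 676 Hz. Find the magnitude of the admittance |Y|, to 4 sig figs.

437.4 mS

ω = 2πf = 4247 rad/s
X_L = ωL = 0.2846 Ω
X_C = 1/(ωC) = 2.425 Ω
Branch 1 (R+jX_L): Z₁ = 6.000 + j0.2846 Ω, |Z₁| = 6.007 Ω
Branch 2 (−jX_C): Z₂ = −j2.425 Ω
Parallel: Z = Z₁Z₂/(Z₁+Z₂), |Z| = 2.286 Ω, ∠Z = -67.65°
|Y| = 1/|Z| = 437.4 mS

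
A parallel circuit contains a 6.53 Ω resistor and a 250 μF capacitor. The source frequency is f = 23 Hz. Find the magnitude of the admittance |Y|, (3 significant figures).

ω = 2πf = 144.5 rad/s
X_C = 1/(ωC) = 27.7 Ω
Parallel: admittances add. Y = 1/R + jωC
Y = (0.153 + j0.0361) S
|Y| = 0.157 S → |Z| = 1/|Y| = 6.36 Ω, ∠Z = −∠Y = -13.3°

157 mS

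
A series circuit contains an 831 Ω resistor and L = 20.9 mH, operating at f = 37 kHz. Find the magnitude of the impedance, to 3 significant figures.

4930 Ω

ω = 2πf = 232500 rad/s
X_L = ωL = 4860 Ω
Z = 831 + j4860 Ω
|Z| = √(831² + 4860²) = 4930 Ω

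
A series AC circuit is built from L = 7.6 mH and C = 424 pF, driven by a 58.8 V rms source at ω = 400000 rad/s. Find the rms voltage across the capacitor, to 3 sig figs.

121 V

X_L = ωL = 3040 Ω
X_C = 1/(ωC) = 5900 Ω
Net reactance X = X_L − X_C = -2860 Ω
Z = − j2860 Ω
|Z| = √(0² + 2860²) = 2860 Ω
I = V/|Z| = 20.6 mA
V_C = I·|Z_C| = 0.0206 × 5900 = 121 V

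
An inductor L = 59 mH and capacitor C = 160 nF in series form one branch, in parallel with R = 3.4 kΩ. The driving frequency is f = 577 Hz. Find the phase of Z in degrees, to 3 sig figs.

-66.1°

ω = 2πf = 3625 rad/s
X_L = ωL = 214 Ω
X_C = 1/(ωC) = 1720 Ω
Branch 1: Z₁ = R = 3400 Ω
Branch 2 (series LC): Z₂ = j(X_L − X_C) = −j1510 Ω
Parallel: Z = Z₁Z₂/(Z₁+Z₂), |Z| = 1380 Ω, ∠Z = -66.1°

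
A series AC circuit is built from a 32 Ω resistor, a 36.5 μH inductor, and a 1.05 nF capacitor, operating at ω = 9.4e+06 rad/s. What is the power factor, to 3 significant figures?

X_L = ωL = 343 Ω
X_C = 1/(ωC) = 101 Ω
Net reactance X = X_L − X_C = 242 Ω
Z = 32.0 + j242 Ω
|Z| = √(32.0² + 242²) = 244 Ω
∠Z = arctan(242/32.0) = 82.5°
cos φ = cos(82.5°) = 0.131

0.131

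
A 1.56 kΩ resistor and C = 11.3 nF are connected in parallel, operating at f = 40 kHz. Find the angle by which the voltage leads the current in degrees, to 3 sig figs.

ω = 2πf = 251300 rad/s
X_C = 1/(ωC) = 352 Ω
Parallel: admittances add. Y = 1/R + jωC
Y = (0.000641 + j0.00284) S
|Y| = 0.00291 S → |Z| = 1/|Y| = 343 Ω, ∠Z = −∠Y = -77.3°

-77.3°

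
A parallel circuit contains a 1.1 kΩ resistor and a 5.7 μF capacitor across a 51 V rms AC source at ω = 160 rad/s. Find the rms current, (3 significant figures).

X_C = 1/(ωC) = 1100 Ω
Parallel: admittances add. Y = 1/R + jωC
Y = (0.000909 + j0.000912) S
|Y| = 0.00129 S → |Z| = 1/|Y| = 777 Ω, ∠Z = −∠Y = -45.1°
I = V/|Z| = 51/777 = 65.7 mA

65.7 mA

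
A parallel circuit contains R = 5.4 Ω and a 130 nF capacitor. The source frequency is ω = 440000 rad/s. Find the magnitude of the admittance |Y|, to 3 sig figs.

194 mS

X_C = 1/(ωC) = 17.5 Ω
Parallel: admittances add. Y = 1/R + jωC
Y = (0.185 + j0.0572) S
|Y| = 0.194 S → |Z| = 1/|Y| = 5.16 Ω, ∠Z = −∠Y = -17.2°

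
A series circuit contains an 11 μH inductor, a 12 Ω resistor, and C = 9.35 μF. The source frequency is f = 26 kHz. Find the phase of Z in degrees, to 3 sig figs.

5.44°

ω = 2πf = 163400 rad/s
X_L = ωL = 1.80 Ω
X_C = 1/(ωC) = 0.655 Ω
Net reactance X = X_L − X_C = 1.14 Ω
Z = 12.0 + j1.14 Ω
|Z| = √(12.0² + 1.14²) = 12.1 Ω
∠Z = arctan(1.14/12.0) = 5.44°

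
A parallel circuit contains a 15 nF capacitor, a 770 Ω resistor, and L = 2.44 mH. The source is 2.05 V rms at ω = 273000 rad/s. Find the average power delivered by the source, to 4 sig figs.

X_L = ωL = 666.1 Ω
X_C = 1/(ωC) = 244.2 Ω
Parallel: admittances add. Y = 1/R + 1/(jωL) + jωC
Y = (0.001299 + j0.002594) S
|Y| = 0.002901 S → |Z| = 1/|Y| = 344.7 Ω, ∠Z = −∠Y = -63.40°
I = V/|Z| = 5.947 mA
P = VI cos φ = 2.05 × 0.005947 × cos(-63.40°) = 5.458 mW

5.458 mW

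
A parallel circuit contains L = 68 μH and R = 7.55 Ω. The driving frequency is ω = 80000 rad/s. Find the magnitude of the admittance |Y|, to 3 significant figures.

227 mS

X_L = ωL = 5.44 Ω
Parallel: admittances add. Y = 1/R + 1/(jωL)
Y = (0.132 − j0.184) S
|Y| = 0.227 S → |Z| = 1/|Y| = 4.41 Ω, ∠Z = −∠Y = 54.2°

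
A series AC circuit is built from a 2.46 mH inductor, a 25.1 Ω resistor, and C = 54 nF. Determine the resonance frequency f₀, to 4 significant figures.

ω₀ = 1/√(LC) = 1/√(0.00246 × 5.4e-08) = 86760 rad/s
f₀ = ω₀/(2π) = 13.81 kHz

13.81 kHz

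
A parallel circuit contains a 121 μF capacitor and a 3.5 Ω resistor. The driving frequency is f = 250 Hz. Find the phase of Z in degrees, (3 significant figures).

-33.6°

ω = 2πf = 1571 rad/s
X_C = 1/(ωC) = 5.26 Ω
Parallel: admittances add. Y = 1/R + jωC
Y = (0.286 + j0.190) S
|Y| = 0.343 S → |Z| = 1/|Y| = 2.91 Ω, ∠Z = −∠Y = -33.6°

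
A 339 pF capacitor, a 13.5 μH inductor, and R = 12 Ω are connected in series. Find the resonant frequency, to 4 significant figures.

2.353 MHz

ω₀ = 1/√(LC) = 1/√(1.35e-05 × 3.39e-10) = 1.478e+07 rad/s
f₀ = ω₀/(2π) = 2.353 MHz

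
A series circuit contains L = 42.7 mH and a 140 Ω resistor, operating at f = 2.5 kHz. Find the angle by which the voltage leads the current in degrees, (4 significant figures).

78.21°

ω = 2πf = 15710 rad/s
X_L = ωL = 670.7 Ω
Z = 140.0 + j670.7 Ω
|Z| = √(140.0² + 670.7²) = 685.2 Ω
∠Z = arctan(670.7/140.0) = 78.21°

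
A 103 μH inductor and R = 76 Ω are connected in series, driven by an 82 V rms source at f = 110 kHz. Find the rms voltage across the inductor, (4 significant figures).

ω = 2πf = 691200 rad/s
X_L = ωL = 71.19 Ω
Z = 76.00 + j71.19 Ω
|Z| = √(76.00² + 71.19²) = 104.1 Ω
I = V/|Z| = 787.5 mA
V_L = I·|Z_L| = 0.7875 × 71.19 = 56.06 V

56.06 V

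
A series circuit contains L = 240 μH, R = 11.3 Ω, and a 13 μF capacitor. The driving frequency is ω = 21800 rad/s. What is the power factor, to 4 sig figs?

0.9888

X_L = ωL = 5.232 Ω
X_C = 1/(ωC) = 3.529 Ω
Net reactance X = X_L − X_C = 1.703 Ω
Z = 11.30 + j1.703 Ω
|Z| = √(11.30² + 1.703²) = 11.43 Ω
∠Z = arctan(1.703/11.30) = 8.573°
cos φ = cos(8.573°) = 0.9888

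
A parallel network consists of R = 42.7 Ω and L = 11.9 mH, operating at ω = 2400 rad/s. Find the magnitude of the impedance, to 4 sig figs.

23.74 Ω

X_L = ωL = 28.56 Ω
Parallel: admittances add. Y = 1/R + 1/(jωL)
Y = (0.02342 − j0.03501) S
|Y| = 0.04212 S → |Z| = 1/|Y| = 23.74 Ω, ∠Z = −∠Y = 56.22°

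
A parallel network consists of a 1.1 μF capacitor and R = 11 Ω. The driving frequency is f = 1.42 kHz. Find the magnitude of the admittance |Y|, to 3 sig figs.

ω = 2πf = 8922 rad/s
X_C = 1/(ωC) = 102 Ω
Parallel: admittances add. Y = 1/R + jωC
Y = (0.0909 + j0.00981) S
|Y| = 0.0914 S → |Z| = 1/|Y| = 10.9 Ω, ∠Z = −∠Y = -6.16°

91.4 mS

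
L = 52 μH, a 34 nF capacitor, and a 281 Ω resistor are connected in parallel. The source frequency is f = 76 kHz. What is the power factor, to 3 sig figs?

0.146

ω = 2πf = 477500 rad/s
X_L = ωL = 24.8 Ω
X_C = 1/(ωC) = 61.6 Ω
Parallel: admittances add. Y = 1/R + 1/(jωL) + jωC
Y = (0.00356 − j0.0240) S
|Y| = 0.0243 S → |Z| = 1/|Y| = 41.2 Ω, ∠Z = −∠Y = 81.6°
cos φ = cos(81.6°) = 0.146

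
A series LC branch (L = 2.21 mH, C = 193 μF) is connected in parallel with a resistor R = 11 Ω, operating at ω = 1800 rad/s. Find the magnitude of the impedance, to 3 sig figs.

1.09 Ω

X_L = ωL = 3.98 Ω
X_C = 1/(ωC) = 2.88 Ω
Branch 1: Z₁ = R = 11.0 Ω
Branch 2 (series LC): Z₂ = j(X_L − X_C) = j1.10 Ω
Parallel: Z = Z₁Z₂/(Z₁+Z₂), |Z| = 1.09 Ω, ∠Z = 84.3°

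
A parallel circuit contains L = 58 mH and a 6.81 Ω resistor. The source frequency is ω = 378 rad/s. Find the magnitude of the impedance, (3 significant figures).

X_L = ωL = 21.9 Ω
Parallel: admittances add. Y = 1/R + 1/(jωL)
Y = (0.147 − j0.0456) S
|Y| = 0.154 S → |Z| = 1/|Y| = 6.50 Ω, ∠Z = −∠Y = 17.3°

6.50 Ω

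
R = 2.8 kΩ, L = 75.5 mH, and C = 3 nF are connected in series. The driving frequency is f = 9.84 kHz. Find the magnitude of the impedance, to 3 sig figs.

2890 Ω

ω = 2πf = 61830 rad/s
X_L = ωL = 4670 Ω
X_C = 1/(ωC) = 5390 Ω
Net reactance X = X_L − X_C = -724 Ω
Z = 2800 − j724 Ω
|Z| = √(2800² + 724²) = 2890 Ω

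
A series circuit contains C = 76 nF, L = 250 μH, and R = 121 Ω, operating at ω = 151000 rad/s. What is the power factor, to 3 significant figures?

X_L = ωL = 37.8 Ω
X_C = 1/(ωC) = 87.1 Ω
Net reactance X = X_L − X_C = -49.4 Ω
Z = 121 − j49.4 Ω
|Z| = √(121² + 49.4²) = 131 Ω
∠Z = arctan(-49.4/121) = -22.2°
cos φ = cos(-22.2°) = 0.926

0.926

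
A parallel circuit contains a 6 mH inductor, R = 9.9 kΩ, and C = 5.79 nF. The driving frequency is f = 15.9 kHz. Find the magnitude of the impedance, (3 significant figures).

ω = 2πf = 99900 rad/s
X_L = ωL = 599 Ω
X_C = 1/(ωC) = 1730 Ω
Parallel: admittances add. Y = 1/R + 1/(jωL) + jωC
Y = (0.000101 − j0.00109) S
|Y| = 0.00109 S → |Z| = 1/|Y| = 914 Ω, ∠Z = −∠Y = 84.7°

914 Ω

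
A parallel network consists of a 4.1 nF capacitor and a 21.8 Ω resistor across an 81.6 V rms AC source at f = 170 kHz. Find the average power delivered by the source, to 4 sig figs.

ω = 2πf = 1.068e+06 rad/s
X_C = 1/(ωC) = 228.3 Ω
Parallel: admittances add. Y = 1/R + jωC
Y = (0.04587 + j0.004379) S
|Y| = 0.04608 S → |Z| = 1/|Y| = 21.70 Ω, ∠Z = −∠Y = -5.454°
I = V/|Z| = 3.760 A
P = VI cos φ = 81.6 × 3.760 × cos(-5.454°) = 305.4 W

305.4 W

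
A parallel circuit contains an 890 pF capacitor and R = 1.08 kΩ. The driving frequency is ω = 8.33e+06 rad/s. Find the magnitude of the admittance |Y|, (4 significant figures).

7.471 mS

X_C = 1/(ωC) = 134.9 Ω
Parallel: admittances add. Y = 1/R + jωC
Y = (0.0009259 + j0.007414) S
|Y| = 0.007471 S → |Z| = 1/|Y| = 133.8 Ω, ∠Z = −∠Y = -82.88°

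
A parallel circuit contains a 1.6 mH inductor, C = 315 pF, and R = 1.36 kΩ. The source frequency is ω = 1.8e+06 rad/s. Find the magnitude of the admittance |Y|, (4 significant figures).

767.4 μS

X_L = ωL = 2880 Ω
X_C = 1/(ωC) = 1764 Ω
Parallel: admittances add. Y = 1/R + 1/(jωL) + jωC
Y = (0.0007353 + j0.0002198) S
|Y| = 0.0007674 S → |Z| = 1/|Y| = 1303 Ω, ∠Z = −∠Y = -16.64°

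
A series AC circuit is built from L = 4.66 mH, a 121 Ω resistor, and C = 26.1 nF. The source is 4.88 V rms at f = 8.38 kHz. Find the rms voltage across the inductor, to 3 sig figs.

ω = 2πf = 52650 rad/s
X_L = ωL = 245 Ω
X_C = 1/(ωC) = 728 Ω
Net reactance X = X_L − X_C = -482 Ω
Z = 121 − j482 Ω
|Z| = √(121² + 482²) = 497 Ω
I = V/|Z| = 9.81 mA
V_L = I·|Z_L| = 0.00981 × 245 = 2.41 V

2.41 V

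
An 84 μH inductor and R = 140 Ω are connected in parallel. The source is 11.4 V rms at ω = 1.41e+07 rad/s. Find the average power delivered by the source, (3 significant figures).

928 mW

X_L = ωL = 1180 Ω
Parallel: admittances add. Y = 1/R + 1/(jωL)
Y = (0.00714 − j0.000844) S
|Y| = 0.00719 S → |Z| = 1/|Y| = 139 Ω, ∠Z = −∠Y = 6.74°
I = V/|Z| = 82.0 mA
P = VI cos φ = 11.4 × 0.0820 × cos(6.74°) = 928 mW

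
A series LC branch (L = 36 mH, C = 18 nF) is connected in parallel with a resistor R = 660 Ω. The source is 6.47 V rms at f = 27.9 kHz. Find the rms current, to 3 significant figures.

ω = 2πf = 175300 rad/s
X_L = ωL = 6310 Ω
X_C = 1/(ωC) = 317 Ω
Branch 1: Z₁ = R = 660 Ω
Branch 2 (series LC): Z₂ = j(X_L − X_C) = j5990 Ω
Parallel: Z = Z₁Z₂/(Z₁+Z₂), |Z| = 656 Ω, ∠Z = 6.28°
I = V/|Z| = 6.47/656 = 9.86 mA

9.86 mA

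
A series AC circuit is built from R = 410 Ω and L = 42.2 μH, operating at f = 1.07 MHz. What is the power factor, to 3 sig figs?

ω = 2πf = 6.723e+06 rad/s
X_L = ωL = 284 Ω
Z = 410 + j284 Ω
|Z| = √(410² + 284²) = 499 Ω
∠Z = arctan(284/410) = 34.7°
cos φ = cos(34.7°) = 0.822

0.822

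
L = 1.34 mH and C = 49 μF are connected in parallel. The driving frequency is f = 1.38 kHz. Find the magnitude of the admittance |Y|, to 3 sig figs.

ω = 2πf = 8671 rad/s
X_L = ωL = 11.6 Ω
X_C = 1/(ωC) = 2.35 Ω
Parallel: admittances add. Y = 1/(jωL) + jωC
Y = (0 + j0.339) S
|Y| = 0.339 S → |Z| = 1/|Y| = 2.95 Ω, ∠Z = −∠Y = -90.0°

339 mS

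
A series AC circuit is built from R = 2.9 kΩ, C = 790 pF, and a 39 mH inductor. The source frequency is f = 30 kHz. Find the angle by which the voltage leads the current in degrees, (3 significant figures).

12.4°

ω = 2πf = 188500 rad/s
X_L = ωL = 7350 Ω
X_C = 1/(ωC) = 6720 Ω
Net reactance X = X_L − X_C = 636 Ω
Z = 2900 + j636 Ω
|Z| = √(2900² + 636²) = 2970 Ω
∠Z = arctan(636/2900) = 12.4°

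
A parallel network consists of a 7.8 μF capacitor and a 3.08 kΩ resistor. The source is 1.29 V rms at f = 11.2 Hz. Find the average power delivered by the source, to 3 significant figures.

ω = 2πf = 70.37 rad/s
X_C = 1/(ωC) = 1820 Ω
Parallel: admittances add. Y = 1/R + jωC
Y = (0.000325 + j0.000549) S
|Y| = 0.000638 S → |Z| = 1/|Y| = 1570 Ω, ∠Z = −∠Y = -59.4°
I = V/|Z| = 823 μA
P = VI cos φ = 1.29 × 0.000823 × cos(-59.4°) = 540 μW

540 μW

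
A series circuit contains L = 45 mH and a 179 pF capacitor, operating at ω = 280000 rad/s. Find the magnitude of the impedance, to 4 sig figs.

X_L = ωL = 12600 Ω
X_C = 1/(ωC) = 19950 Ω
Net reactance X = X_L − X_C = -7352 Ω
Z = − j7352 Ω
|Z| = √(0² + 7352²) = 7352 Ω

7352 Ω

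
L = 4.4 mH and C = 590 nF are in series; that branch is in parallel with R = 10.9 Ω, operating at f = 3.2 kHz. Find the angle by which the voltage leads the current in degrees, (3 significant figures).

69.1°

ω = 2πf = 20110 rad/s
X_L = ωL = 88.5 Ω
X_C = 1/(ωC) = 84.3 Ω
Branch 1: Z₁ = R = 10.9 Ω
Branch 2 (series LC): Z₂ = j(X_L − X_C) = j4.17 Ω
Parallel: Z = Z₁Z₂/(Z₁+Z₂), |Z| = 3.89 Ω, ∠Z = 69.1°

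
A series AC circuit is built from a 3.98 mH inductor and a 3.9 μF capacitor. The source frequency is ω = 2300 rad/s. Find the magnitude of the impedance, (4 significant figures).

102.3 Ω

X_L = ωL = 9.154 Ω
X_C = 1/(ωC) = 111.5 Ω
Net reactance X = X_L − X_C = -102.3 Ω
Z = − j102.3 Ω
|Z| = √(0² + 102.3²) = 102.3 Ω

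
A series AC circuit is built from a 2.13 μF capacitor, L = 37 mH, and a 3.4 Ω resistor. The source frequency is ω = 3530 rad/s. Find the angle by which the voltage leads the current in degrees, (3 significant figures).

X_L = ωL = 131 Ω
X_C = 1/(ωC) = 133 Ω
Net reactance X = X_L − X_C = -2.39 Ω
Z = 3.40 − j2.39 Ω
|Z| = √(3.40² + 2.39²) = 4.15 Ω
∠Z = arctan(-2.39/3.40) = -35.1°

-35.1°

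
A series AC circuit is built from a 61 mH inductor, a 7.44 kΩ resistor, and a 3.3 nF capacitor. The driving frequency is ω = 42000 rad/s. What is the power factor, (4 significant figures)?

X_L = ωL = 2562 Ω
X_C = 1/(ωC) = 7215 Ω
Net reactance X = X_L − X_C = -4653 Ω
Z = 7440 − j4653 Ω
|Z| = √(7440² + 4653²) = 8775 Ω
∠Z = arctan(-4653/7440) = -32.02°
cos φ = cos(-32.02°) = 0.8478

0.8478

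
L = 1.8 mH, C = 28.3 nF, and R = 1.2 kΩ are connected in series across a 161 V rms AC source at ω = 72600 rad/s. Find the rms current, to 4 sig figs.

128.6 mA

X_L = ωL = 130.7 Ω
X_C = 1/(ωC) = 486.7 Ω
Net reactance X = X_L − X_C = -356.0 Ω
Z = 1200 − j356.0 Ω
|Z| = √(1200² + 356.0²) = 1252 Ω
I = V/|Z| = 161/1252 = 128.6 mA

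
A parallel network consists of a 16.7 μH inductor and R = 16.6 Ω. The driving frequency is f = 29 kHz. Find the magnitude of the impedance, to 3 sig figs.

ω = 2πf = 182200 rad/s
X_L = ωL = 3.04 Ω
Parallel: admittances add. Y = 1/R + 1/(jωL)
Y = (0.0602 − j0.329) S
|Y| = 0.334 S → |Z| = 1/|Y| = 2.99 Ω, ∠Z = −∠Y = 79.6°

2.99 Ω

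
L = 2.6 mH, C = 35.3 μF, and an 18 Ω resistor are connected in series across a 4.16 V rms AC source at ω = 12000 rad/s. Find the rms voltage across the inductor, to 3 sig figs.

X_L = ωL = 31.2 Ω
X_C = 1/(ωC) = 2.36 Ω
Net reactance X = X_L − X_C = 28.8 Ω
Z = 18.0 + j28.8 Ω
|Z| = √(18.0² + 28.8²) = 34.0 Ω
I = V/|Z| = 122 mA
V_L = I·|Z_L| = 0.122 × 31.2 = 3.82 V

3.82 V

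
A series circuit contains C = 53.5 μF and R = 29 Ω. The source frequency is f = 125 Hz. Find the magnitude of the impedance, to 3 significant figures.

37.5 Ω

ω = 2πf = 785.4 rad/s
X_C = 1/(ωC) = 23.8 Ω
Z = 29.0 − j23.8 Ω
|Z| = √(29.0² + 23.8²) = 37.5 Ω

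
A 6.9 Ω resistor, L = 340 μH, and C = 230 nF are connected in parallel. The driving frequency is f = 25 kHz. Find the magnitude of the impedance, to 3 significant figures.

ω = 2πf = 157100 rad/s
X_L = ωL = 53.4 Ω
X_C = 1/(ωC) = 27.7 Ω
Parallel: admittances add. Y = 1/R + 1/(jωL) + jωC
Y = (0.145 + j0.0174) S
|Y| = 0.146 S → |Z| = 1/|Y| = 6.85 Ω, ∠Z = −∠Y = -6.85°

6.85 Ω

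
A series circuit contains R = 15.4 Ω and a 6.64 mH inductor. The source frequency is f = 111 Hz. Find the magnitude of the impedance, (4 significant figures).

16.08 Ω

ω = 2πf = 697.4 rad/s
X_L = ωL = 4.631 Ω
Z = 15.40 + j4.631 Ω
|Z| = √(15.40² + 4.631²) = 16.08 Ω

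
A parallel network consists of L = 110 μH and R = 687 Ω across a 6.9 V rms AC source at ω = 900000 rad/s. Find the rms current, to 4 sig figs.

70.42 mA

X_L = ωL = 99.00 Ω
Parallel: admittances add. Y = 1/R + 1/(jωL)
Y = (0.001456 − j0.01010) S
|Y| = 0.01021 S → |Z| = 1/|Y| = 97.99 Ω, ∠Z = −∠Y = 81.80°
I = V/|Z| = 6.9/97.99 = 70.42 mA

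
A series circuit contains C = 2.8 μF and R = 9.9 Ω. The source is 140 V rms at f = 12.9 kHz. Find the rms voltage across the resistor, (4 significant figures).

ω = 2πf = 81050 rad/s
X_C = 1/(ωC) = 4.406 Ω
Z = 9.900 − j4.406 Ω
|Z| = √(9.900² + 4.406²) = 10.84 Ω
I = V/|Z| = 12.92 A
V_R = I·|Z_R| = 12.92 × 9.900 = 127.9 V

127.9 V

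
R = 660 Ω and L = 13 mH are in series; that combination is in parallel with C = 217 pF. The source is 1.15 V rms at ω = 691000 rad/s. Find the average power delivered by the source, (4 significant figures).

X_L = ωL = 8983 Ω
X_C = 1/(ωC) = 6669 Ω
Branch 1 (R+jX_L): Z₁ = 660.0 + j8983 Ω, |Z₁| = 9007 Ω
Branch 2 (−jX_C): Z₂ = −j6669 Ω
Parallel: Z = Z₁Z₂/(Z₁+Z₂), |Z| = 24960 Ω, ∠Z = -78.28°
I = V/|Z| = 46.07 μA
P = VI cos φ = 1.15 × 4.607e-05 × cos(-78.28°) = 10.76 μW

10.76 μW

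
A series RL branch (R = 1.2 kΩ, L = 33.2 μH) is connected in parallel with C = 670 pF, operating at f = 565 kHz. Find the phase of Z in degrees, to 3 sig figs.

ω = 2πf = 3.55e+06 rad/s
X_L = ωL = 118 Ω
X_C = 1/(ωC) = 420 Ω
Branch 1 (R+jX_L): Z₁ = 1200 + j118 Ω, |Z₁| = 1210 Ω
Branch 2 (−jX_C): Z₂ = −j420 Ω
Parallel: Z = Z₁Z₂/(Z₁+Z₂), |Z| = 410 Ω, ∠Z = -70.2°

-70.2°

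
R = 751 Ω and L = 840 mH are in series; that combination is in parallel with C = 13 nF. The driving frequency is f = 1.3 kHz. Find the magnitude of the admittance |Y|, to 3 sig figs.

41.0 μS

ω = 2πf = 8168 rad/s
X_L = ωL = 6860 Ω
X_C = 1/(ωC) = 9420 Ω
Branch 1 (R+jX_L): Z₁ = 751 + j6860 Ω, |Z₁| = 6900 Ω
Branch 2 (−jX_C): Z₂ = −j9420 Ω
Parallel: Z = Z₁Z₂/(Z₁+Z₂), |Z| = 24400 Ω, ∠Z = 67.4°
|Y| = 1/|Z| = 41.0 μS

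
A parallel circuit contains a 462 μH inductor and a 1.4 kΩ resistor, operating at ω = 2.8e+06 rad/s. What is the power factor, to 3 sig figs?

X_L = ωL = 1290 Ω
Parallel: admittances add. Y = 1/R + 1/(jωL)
Y = (0.000714 − j0.000773) S
|Y| = 0.00105 S → |Z| = 1/|Y| = 950 Ω, ∠Z = −∠Y = 47.3°
cos φ = cos(47.3°) = 0.679

0.679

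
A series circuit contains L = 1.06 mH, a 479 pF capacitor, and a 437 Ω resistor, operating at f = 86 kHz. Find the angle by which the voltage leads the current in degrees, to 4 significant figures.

ω = 2πf = 540400 rad/s
X_L = ωL = 572.8 Ω
X_C = 1/(ωC) = 3864 Ω
Net reactance X = X_L − X_C = -3291 Ω
Z = 437.0 − j3291 Ω
|Z| = √(437.0² + 3291²) = 3320 Ω
∠Z = arctan(-3291/437.0) = -82.44°

-82.44°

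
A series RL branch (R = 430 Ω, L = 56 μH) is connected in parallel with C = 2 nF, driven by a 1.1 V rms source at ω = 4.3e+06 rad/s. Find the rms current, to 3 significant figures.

8.59 mA

X_L = ωL = 241 Ω
X_C = 1/(ωC) = 116 Ω
Branch 1 (R+jX_L): Z₁ = 430 + j241 Ω, |Z₁| = 493 Ω
Branch 2 (−jX_C): Z₂ = −j116 Ω
Parallel: Z = Z₁Z₂/(Z₁+Z₂), |Z| = 128 Ω, ∠Z = -76.9°
I = V/|Z| = 1.1/128 = 8.59 mA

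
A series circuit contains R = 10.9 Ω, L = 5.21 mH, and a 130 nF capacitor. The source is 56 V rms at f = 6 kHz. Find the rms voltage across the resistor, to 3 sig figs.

ω = 2πf = 37700 rad/s
X_L = ωL = 196 Ω
X_C = 1/(ωC) = 204 Ω
Net reactance X = X_L − X_C = -7.63 Ω
Z = 10.9 − j7.63 Ω
|Z| = √(10.9² + 7.63²) = 13.3 Ω
I = V/|Z| = 4.21 A
V_R = I·|Z_R| = 4.21 × 10.9 = 45.9 V

45.9 V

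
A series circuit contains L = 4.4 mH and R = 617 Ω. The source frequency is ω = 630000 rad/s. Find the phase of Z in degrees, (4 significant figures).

X_L = ωL = 2772 Ω
Z = 617.0 + j2772 Ω
|Z| = √(617.0² + 2772²) = 2840 Ω
∠Z = arctan(2772/617.0) = 77.45°

77.45°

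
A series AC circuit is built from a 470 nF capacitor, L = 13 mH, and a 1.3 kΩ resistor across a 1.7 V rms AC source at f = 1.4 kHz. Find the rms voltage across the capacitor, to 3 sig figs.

0.315 V

ω = 2πf = 8796 rad/s
X_L = ωL = 114 Ω
X_C = 1/(ωC) = 242 Ω
Net reactance X = X_L − X_C = -128 Ω
Z = 1300 − j128 Ω
|Z| = √(1300² + 128²) = 1310 Ω
I = V/|Z| = 1.30 mA
V_C = I·|Z_C| = 0.00130 × 242 = 0.315 V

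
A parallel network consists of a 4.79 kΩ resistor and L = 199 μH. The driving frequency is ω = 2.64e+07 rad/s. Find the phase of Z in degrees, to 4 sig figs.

X_L = ωL = 5254 Ω
Parallel: admittances add. Y = 1/R + 1/(jωL)
Y = (0.0002088 − j0.0001903) S
|Y| = 0.0002825 S → |Z| = 1/|Y| = 3540 Ω, ∠Z = −∠Y = 42.36°

42.36°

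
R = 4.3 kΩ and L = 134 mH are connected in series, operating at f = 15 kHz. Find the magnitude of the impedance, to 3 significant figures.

ω = 2πf = 94250 rad/s
X_L = ωL = 12600 Ω
Z = 4300 + j12600 Ω
|Z| = √(4300² + 12600²) = 13300 Ω

13300 Ω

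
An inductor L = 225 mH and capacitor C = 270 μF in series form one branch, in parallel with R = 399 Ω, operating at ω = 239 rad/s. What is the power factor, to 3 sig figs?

0.0955

X_L = ωL = 53.8 Ω
X_C = 1/(ωC) = 15.5 Ω
Branch 1: Z₁ = R = 399 Ω
Branch 2 (series LC): Z₂ = j(X_L − X_C) = j38.3 Ω
Parallel: Z = Z₁Z₂/(Z₁+Z₂), |Z| = 38.1 Ω, ∠Z = 84.5°
cos φ = cos(84.5°) = 0.0955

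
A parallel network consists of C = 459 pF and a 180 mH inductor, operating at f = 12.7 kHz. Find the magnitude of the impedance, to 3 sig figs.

ω = 2πf = 79800 rad/s
X_L = ωL = 14400 Ω
X_C = 1/(ωC) = 27300 Ω
Parallel: admittances add. Y = 1/(jωL) + jωC
Y = (0 − j3.3e-05) S
|Y| = 3.3e-05 S → |Z| = 1/|Y| = 30300 Ω, ∠Z = −∠Y = 90.0°

30300 Ω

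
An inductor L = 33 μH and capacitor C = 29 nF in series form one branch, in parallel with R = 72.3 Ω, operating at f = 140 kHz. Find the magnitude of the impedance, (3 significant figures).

ω = 2πf = 879600 rad/s
X_L = ωL = 29.0 Ω
X_C = 1/(ωC) = 39.2 Ω
Branch 1: Z₁ = R = 72.3 Ω
Branch 2 (series LC): Z₂ = j(X_L − X_C) = −j10.2 Ω
Parallel: Z = Z₁Z₂/(Z₁+Z₂), |Z| = 10.1 Ω, ∠Z = -82.0°

10.1 Ω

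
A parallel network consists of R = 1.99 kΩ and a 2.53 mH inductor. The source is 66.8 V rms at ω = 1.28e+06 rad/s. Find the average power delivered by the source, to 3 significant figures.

X_L = ωL = 3240 Ω
Parallel: admittances add. Y = 1/R + 1/(jωL)
Y = (0.000503 − j0.000309) S
|Y| = 0.000590 S → |Z| = 1/|Y| = 1700 Ω, ∠Z = −∠Y = 31.6°
I = V/|Z| = 39.4 mA
P = VI cos φ = 66.8 × 0.0394 × cos(31.6°) = 2.24 W

2.24 W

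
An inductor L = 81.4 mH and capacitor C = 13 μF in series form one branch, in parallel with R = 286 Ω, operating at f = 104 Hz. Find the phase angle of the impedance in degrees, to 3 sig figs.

ω = 2πf = 653.5 rad/s
X_L = ωL = 53.2 Ω
X_C = 1/(ωC) = 118 Ω
Branch 1: Z₁ = R = 286 Ω
Branch 2 (series LC): Z₂ = j(X_L − X_C) = −j64.5 Ω
Parallel: Z = Z₁Z₂/(Z₁+Z₂), |Z| = 62.9 Ω, ∠Z = -77.3°

-77.3°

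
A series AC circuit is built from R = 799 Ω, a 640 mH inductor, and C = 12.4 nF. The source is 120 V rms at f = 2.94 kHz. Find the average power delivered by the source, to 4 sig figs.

204.6 mW

ω = 2πf = 18470 rad/s
X_L = ωL = 11820 Ω
X_C = 1/(ωC) = 4366 Ω
Net reactance X = X_L − X_C = 7457 Ω
Z = 799.0 + j7457 Ω
|Z| = √(799.0² + 7457²) = 7499 Ω
∠Z = arctan(7457/799.0) = 83.88°
I = V/|Z| = 16.00 mA
P = VI cos φ = 120 × 0.01600 × cos(83.88°) = 204.6 mW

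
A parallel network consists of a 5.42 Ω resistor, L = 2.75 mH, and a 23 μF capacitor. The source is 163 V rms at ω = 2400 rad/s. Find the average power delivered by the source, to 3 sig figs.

X_L = ωL = 6.60 Ω
X_C = 1/(ωC) = 18.1 Ω
Parallel: admittances add. Y = 1/R + 1/(jωL) + jωC
Y = (0.185 − j0.0963) S
|Y| = 0.208 S → |Z| = 1/|Y| = 4.80 Ω, ∠Z = −∠Y = 27.6°
I = V/|Z| = 33.9 A
P = VI cos φ = 163 × 33.9 × cos(27.6°) = 4.90 kW

4.90 kW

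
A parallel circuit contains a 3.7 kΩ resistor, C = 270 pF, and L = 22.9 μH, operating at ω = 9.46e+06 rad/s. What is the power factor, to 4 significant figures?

0.1300

X_L = ωL = 216.6 Ω
X_C = 1/(ωC) = 391.5 Ω
Parallel: admittances add. Y = 1/R + 1/(jωL) + jωC
Y = (0.0002703 − j0.002062) S
|Y| = 0.002080 S → |Z| = 1/|Y| = 480.9 Ω, ∠Z = −∠Y = 82.53°
cos φ = cos(82.53°) = 0.1300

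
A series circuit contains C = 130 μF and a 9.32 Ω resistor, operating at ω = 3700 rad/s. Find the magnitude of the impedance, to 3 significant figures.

X_C = 1/(ωC) = 2.08 Ω
Z = 9.32 − j2.08 Ω
|Z| = √(9.32² + 2.08²) = 9.55 Ω

9.55 Ω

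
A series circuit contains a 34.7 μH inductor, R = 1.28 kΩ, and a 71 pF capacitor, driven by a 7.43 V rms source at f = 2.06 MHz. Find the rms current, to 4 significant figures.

ω = 2πf = 1.294e+07 rad/s
X_L = ωL = 449.1 Ω
X_C = 1/(ωC) = 1088 Ω
Net reactance X = X_L − X_C = -639.0 Ω
Z = 1280 − j639.0 Ω
|Z| = √(1280² + 639.0²) = 1431 Ω
I = V/|Z| = 7.43/1431 = 5.193 mA

5.193 mA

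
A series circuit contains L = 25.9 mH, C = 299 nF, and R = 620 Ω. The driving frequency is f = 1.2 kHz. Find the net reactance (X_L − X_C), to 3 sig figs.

ω = 2πf = 7540 rad/s
X_L = ωL = 195 Ω
X_C = 1/(ωC) = 444 Ω
X = 195 − 444 = -248 Ω

-248 Ω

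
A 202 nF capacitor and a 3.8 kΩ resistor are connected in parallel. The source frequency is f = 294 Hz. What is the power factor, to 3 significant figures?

0.576

ω = 2πf = 1847 rad/s
X_C = 1/(ωC) = 2680 Ω
Parallel: admittances add. Y = 1/R + jωC
Y = (0.000263 + j0.000373) S
|Y| = 0.000457 S → |Z| = 1/|Y| = 2190 Ω, ∠Z = −∠Y = -54.8°
cos φ = cos(-54.8°) = 0.576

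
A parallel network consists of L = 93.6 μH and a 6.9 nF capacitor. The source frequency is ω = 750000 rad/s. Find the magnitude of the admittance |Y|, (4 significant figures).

9.070 mS

X_L = ωL = 70.20 Ω
X_C = 1/(ωC) = 193.2 Ω
Parallel: admittances add. Y = 1/(jωL) + jωC
Y = (0 − j0.009070) S
|Y| = 0.009070 S → |Z| = 1/|Y| = 110.3 Ω, ∠Z = −∠Y = 90.00°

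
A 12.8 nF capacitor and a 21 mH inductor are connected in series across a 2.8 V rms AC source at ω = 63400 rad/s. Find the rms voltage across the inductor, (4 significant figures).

X_L = ωL = 1331 Ω
X_C = 1/(ωC) = 1232 Ω
Net reactance X = X_L − X_C = 99.14 Ω
Z = j99.14 Ω
|Z| = √(0² + 99.14²) = 99.14 Ω
I = V/|Z| = 28.24 mA
V_L = I·|Z_L| = 0.02824 × 1331 = 37.60 V

37.60 V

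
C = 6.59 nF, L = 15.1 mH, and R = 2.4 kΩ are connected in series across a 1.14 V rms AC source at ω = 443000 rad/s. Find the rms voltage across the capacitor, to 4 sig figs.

X_L = ωL = 6689 Ω
X_C = 1/(ωC) = 342.5 Ω
Net reactance X = X_L − X_C = 6347 Ω
Z = 2400 + j6347 Ω
|Z| = √(2400² + 6347²) = 6785 Ω
I = V/|Z| = 168.0 μA
V_C = I·|Z_C| = 0.0001680 × 342.5 = 0.05755 V

0.05755 V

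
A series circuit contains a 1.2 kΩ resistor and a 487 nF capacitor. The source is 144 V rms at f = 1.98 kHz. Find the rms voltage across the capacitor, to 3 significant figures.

ω = 2πf = 12440 rad/s
X_C = 1/(ωC) = 165 Ω
Z = 1200 − j165 Ω
|Z| = √(1200² + 165²) = 1210 Ω
I = V/|Z| = 119 mA
V_C = I·|Z_C| = 0.119 × 165 = 19.6 V

19.6 V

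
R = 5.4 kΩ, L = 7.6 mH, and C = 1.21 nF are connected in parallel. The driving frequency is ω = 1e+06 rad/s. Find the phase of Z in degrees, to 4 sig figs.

-80.26°

X_L = ωL = 7600 Ω
X_C = 1/(ωC) = 826.4 Ω
Parallel: admittances add. Y = 1/R + 1/(jωL) + jωC
Y = (0.0001852 + j0.001078) S
|Y| = 0.001094 S → |Z| = 1/|Y| = 913.9 Ω, ∠Z = −∠Y = -80.26°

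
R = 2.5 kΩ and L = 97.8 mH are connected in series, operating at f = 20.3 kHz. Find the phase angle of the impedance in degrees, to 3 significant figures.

78.7°

ω = 2πf = 127500 rad/s
X_L = ωL = 12500 Ω
Z = 2500 + j12500 Ω
|Z| = √(2500² + 12500²) = 12700 Ω
∠Z = arctan(12500/2500) = 78.7°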